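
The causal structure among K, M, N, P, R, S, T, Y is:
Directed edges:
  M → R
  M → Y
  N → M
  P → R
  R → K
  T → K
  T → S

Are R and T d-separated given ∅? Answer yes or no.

Bayes-Ball from R | ∅ reaches {K,M,N,P,Y}.
T ∉ reach(R|∅) ⇒ R ⊥ T | ∅.

Yes — R ⊥ T | ∅.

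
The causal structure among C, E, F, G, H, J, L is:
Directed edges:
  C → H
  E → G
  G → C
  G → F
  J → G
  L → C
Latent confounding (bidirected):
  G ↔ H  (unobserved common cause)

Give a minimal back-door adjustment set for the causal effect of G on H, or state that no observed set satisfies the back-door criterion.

desc(G)\{G}={C,F,H}; candidates ⊆ {E,J,L}.
G↔H: latent back-door arc(s) into G.
size 0: {}; under {} G still reaches {E,H,J} ∋ H.
size 1: {E}, {J}, {L}; under {E} G still reaches {H,J} ∋ H.
size 2: {E,J}, {E,L}, {J,L}; under {E,J} G still reaches {H} ∋ H.
G↔H cannot be blocked by any observed set — no back-door set.

G→H: no observed back-door set.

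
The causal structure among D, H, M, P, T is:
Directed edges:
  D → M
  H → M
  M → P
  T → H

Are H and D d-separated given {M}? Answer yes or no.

No — H and D are d-connected given {M}.

Bayes-Ball from H | {M} reaches {D,T}.
D ∈ reach(H|{M}) ⇒ H ⊥̸ D | {M}.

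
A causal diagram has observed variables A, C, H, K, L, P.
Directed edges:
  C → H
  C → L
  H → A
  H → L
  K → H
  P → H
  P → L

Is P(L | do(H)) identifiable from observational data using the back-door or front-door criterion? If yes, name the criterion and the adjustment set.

P(L|do(H)): backdoor, adjust for {C, P}.

desc(H)\{H}={A,L}; candidates ⊆ {C,K,P}.
size 0: {}; under {} H still reaches {C,K,L,P} ∋ L.
size 1: {C}, {K}, {P}; under {C} H still reaches {K,L,P} ∋ L.
{C,P}: H⊥L given {C,P} in G with H→· removed — back-door holds.
P(L|do(H)) = Σ_{C,P} P(L|H,C,P)·P(C,P).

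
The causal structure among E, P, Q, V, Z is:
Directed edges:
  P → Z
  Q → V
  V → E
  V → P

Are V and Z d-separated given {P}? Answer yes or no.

Bayes-Ball from V | {P} reaches {E,Q}.
Z ∉ reach(V|{P}) ⇒ V ⊥ Z | {P}.

Yes — V ⊥ Z | {P}.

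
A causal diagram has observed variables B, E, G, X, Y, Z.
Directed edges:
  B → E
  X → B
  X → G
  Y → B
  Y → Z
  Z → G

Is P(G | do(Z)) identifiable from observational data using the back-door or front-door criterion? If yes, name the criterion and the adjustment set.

P(G|do(Z)): backdoor, adjust for ∅.

desc(Z)\{Z}={G}; candidates ⊆ {B,E,X,Y}.
∅: Z⊥G given ∅ in G with Z→· removed — back-door holds.
P(G|do(Z)) = P(G|Z) — no adjustment needed.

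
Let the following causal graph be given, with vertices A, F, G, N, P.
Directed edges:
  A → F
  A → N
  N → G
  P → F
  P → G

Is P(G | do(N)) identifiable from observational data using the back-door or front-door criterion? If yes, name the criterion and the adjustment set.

P(G|do(N)): backdoor, adjust for ∅.

desc(N)\{N}={G}; candidates ⊆ {A,F,P}.
∅: N⊥G given ∅ in G with N→· removed — back-door holds.
P(G|do(N)) = P(G|N) — no adjustment needed.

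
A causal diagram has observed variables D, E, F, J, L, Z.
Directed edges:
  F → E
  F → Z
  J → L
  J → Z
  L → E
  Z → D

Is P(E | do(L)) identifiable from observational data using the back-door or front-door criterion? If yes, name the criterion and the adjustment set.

P(E|do(L)): backdoor, adjust for ∅.

desc(L)\{L}={E}; candidates ⊆ {D,F,J,Z}.
∅: L⊥E given ∅ in G with L→· removed — back-door holds.
P(E|do(L)) = P(E|L) — no adjustment needed.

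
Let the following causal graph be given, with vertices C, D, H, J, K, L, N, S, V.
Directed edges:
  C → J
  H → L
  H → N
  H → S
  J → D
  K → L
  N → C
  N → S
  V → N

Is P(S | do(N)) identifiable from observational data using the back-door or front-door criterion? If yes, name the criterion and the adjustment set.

desc(N)\{N}={C,D,J,S}; candidates ⊆ {H,K,L,V}.
size 0: {}; under {} N still reaches {H,L,S,V} ∋ S.
{H}: N⊥S given {H} in G with N→· removed — back-door holds.
P(S|do(N)) = Σ_{H} P(S|N,H)·P(H).

P(S|do(N)): backdoor, adjust for {H}.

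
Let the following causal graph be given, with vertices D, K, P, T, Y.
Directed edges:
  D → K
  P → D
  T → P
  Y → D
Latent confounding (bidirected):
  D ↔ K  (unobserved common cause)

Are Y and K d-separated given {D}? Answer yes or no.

No — Y and K are d-connected given {D}.

Bayes-Ball from Y | {D} reaches {K,P,T}.
K ∈ reach(Y|{D}) ⇒ Y ⊥̸ K | {D}.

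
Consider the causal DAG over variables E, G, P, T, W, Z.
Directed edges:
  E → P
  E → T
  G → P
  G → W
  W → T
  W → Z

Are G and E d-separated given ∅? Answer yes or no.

Yes — G ⊥ E | ∅.

Bayes-Ball from G | ∅ reaches {P,T,W,Z}.
E ∉ reach(G|∅) ⇒ G ⊥ E | ∅.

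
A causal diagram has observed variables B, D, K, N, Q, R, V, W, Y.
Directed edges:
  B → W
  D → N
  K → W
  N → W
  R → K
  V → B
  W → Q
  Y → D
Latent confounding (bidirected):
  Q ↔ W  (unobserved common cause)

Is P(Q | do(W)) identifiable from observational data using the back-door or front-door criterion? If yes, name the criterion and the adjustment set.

desc(W)\{W}={Q}; candidates ⊆ {B,D,K,N,R,V,Y}.
W↔Q: latent back-door arc(s) into W.
size 0: {}; under {} W still reaches {B,D,K,N,Q,R,V,Y} ∋ Q.
size 1: {B}, {D}, {K} …(+4); under {B} W still reaches {D,K,N,Q,R,Y} ∋ Q.
size 2: {B,D}, {B,K}, {B,N} …(+18); under {B,D} W still reaches {K,N,Q,R} ∋ Q.
W↔Q cannot be blocked by any observed set — no back-door set.
No mediator lies on a directed W→…→Q path.
Neither criterion identifies P(Q|do(W)) in this graph.

P(Q|do(W)): not identifiable (no BD/FD set).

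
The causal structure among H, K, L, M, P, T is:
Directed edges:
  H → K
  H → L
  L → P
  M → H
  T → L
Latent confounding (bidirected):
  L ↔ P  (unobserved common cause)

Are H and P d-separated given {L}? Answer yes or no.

Bayes-Ball from H | {L} reaches {K,M,P,T}.
P ∈ reach(H|{L}) ⇒ H ⊥̸ P | {L}.

No — H and P are d-connected given {L}.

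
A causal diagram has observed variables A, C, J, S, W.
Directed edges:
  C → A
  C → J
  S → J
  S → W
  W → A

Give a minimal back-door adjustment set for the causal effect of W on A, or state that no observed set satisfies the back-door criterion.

desc(W)\{W}={A}; candidates ⊆ {C,J,S}.
∅: W⊥A given ∅ in G with W→· removed — back-door holds.

W→A: minimal back-door set ∅.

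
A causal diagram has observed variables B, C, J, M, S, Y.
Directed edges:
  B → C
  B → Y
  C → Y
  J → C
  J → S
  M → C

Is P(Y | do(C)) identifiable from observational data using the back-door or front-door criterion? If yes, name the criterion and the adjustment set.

desc(C)\{C}={Y}; candidates ⊆ {B,J,M,S}.
size 0: {}; under {} C still reaches {B,J,M,S,Y} ∋ Y.
{B}: C⊥Y given {B} in G with C→· removed — back-door holds.
P(Y|do(C)) = Σ_{B} P(Y|C,B)·P(B).

P(Y|do(C)): backdoor, adjust for {B}.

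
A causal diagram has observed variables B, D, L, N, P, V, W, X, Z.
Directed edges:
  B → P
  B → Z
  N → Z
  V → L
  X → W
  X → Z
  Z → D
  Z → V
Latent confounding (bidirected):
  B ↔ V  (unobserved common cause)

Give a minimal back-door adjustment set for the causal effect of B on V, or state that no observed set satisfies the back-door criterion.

desc(B)\{B}={D,L,P,V,Z}; candidates ⊆ {N,W,X}.
B↔V: latent back-door arc(s) into B.
size 0: {}; under {} B still reaches {L,V} ∋ V.
size 1: {N}, {W}, {X}; under {N} B still reaches {L,V} ∋ V.
size 2: {N,W}, {N,X}, {W,X}; under {N,W} B still reaches {L,V} ∋ V.
B↔V cannot be blocked by any observed set — no back-door set.

B→V: no observed back-door set.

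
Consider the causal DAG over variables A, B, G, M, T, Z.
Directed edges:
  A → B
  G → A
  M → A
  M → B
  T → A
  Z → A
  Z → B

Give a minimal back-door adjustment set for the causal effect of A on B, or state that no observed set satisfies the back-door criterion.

A→B: minimal back-door set {M, Z}.

desc(A)\{A}={B}; candidates ⊆ {G,M,T,Z}.
size 0: {}; under {} A still reaches {B,G,M,T,Z} ∋ B.
size 1: {G}, {M}, {T} …(+1); under {G} A still reaches {B,M,T,Z} ∋ B.
{M,Z}: A⊥B given {M,Z} in G with A→· removed — back-door holds.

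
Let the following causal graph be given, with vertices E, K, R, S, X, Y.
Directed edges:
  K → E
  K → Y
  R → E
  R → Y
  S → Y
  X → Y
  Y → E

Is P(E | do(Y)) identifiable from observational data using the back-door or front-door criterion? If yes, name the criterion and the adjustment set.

P(E|do(Y)): backdoor, adjust for {K, R}.

desc(Y)\{Y}={E}; candidates ⊆ {K,R,S,X}.
size 0: {}; under {} Y still reaches {E,K,R,S,X} ∋ E.
size 1: {K}, {R}, {S} …(+1); under {K} Y still reaches {E,R,S,X} ∋ E.
{K,R}: Y⊥E given {K,R} in G with Y→· removed — back-door holds.
P(E|do(Y)) = Σ_{K,R} P(E|Y,K,R)·P(K,R).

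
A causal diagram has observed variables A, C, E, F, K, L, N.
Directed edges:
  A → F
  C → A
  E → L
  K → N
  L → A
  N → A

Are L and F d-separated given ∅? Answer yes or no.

No — L and F are d-connected given ∅.

Bayes-Ball from L | ∅ reaches {A,E,F}.
F ∈ reach(L|∅) ⇒ L ⊥̸ F | ∅.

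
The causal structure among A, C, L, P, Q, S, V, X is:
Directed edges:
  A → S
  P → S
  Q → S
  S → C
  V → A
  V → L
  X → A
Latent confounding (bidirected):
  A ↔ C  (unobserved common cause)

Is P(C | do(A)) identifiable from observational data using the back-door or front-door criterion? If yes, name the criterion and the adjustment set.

P(C|do(A)): frontdoor, adjust for {S}.

desc(A)\{A}={C,S}; candidates ⊆ {L,P,Q,V,X}.
A↔C: latent back-door arc(s) into A.
size 0: {}; under {} A still reaches {C,L,V,X} ∋ C.
size 1: {L}, {P}, {Q} …(+2); under {L} A still reaches {C,V,X} ∋ C.
size 2: {L,P}, {L,Q}, {L,V} …(+7); under {L,P} A still reaches {C,V,X} ∋ C.
A↔C cannot be blocked by any observed set — no back-door set.
{S}: (i) intercepts every directed A→C path; (ii) no back-door A→{S}; (iii) {A} blocks every back-door {S}→C. Front-door holds.
P(C|do(A)) = Σ_{S} P(S|A) Σ_{A'} P(C|S,A')P(A').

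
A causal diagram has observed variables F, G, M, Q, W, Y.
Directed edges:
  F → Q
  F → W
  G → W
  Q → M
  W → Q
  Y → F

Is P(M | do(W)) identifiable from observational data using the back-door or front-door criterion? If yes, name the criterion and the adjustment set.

desc(W)\{W}={M,Q}; candidates ⊆ {F,G,Y}.
size 0: {}; under {} W still reaches {F,G,M,Q,Y} ∋ M.
{F}: W⊥M given {F} in G with W→· removed — back-door holds.
P(M|do(W)) = Σ_{F} P(M|W,F)·P(F).

P(M|do(W)): backdoor, adjust for {F}.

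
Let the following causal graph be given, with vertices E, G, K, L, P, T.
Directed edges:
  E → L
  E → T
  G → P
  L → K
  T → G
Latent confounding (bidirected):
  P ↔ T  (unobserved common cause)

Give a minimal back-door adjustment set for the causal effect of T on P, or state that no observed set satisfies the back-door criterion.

T→P: no observed back-door set.

desc(T)\{T}={G,P}; candidates ⊆ {E,K,L}.
T↔P: latent back-door arc(s) into T.
size 0: {}; under {} T still reaches {E,K,L,P} ∋ P.
size 1: {E}, {K}, {L}; under {E} T still reaches {P} ∋ P.
size 2: {E,K}, {E,L}, {K,L}; under {E,K} T still reaches {P} ∋ P.
T↔P cannot be blocked by any observed set — no back-door set.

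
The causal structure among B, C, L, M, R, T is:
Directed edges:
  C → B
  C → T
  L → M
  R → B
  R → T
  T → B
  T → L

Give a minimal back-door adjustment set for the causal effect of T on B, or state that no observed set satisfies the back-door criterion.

desc(T)\{T}={B,L,M}; candidates ⊆ {C,R}.
size 0: {}; under {} T still reaches {B,C,R} ∋ B.
size 1: {C}, {R}; under {C} T still reaches {B,R} ∋ B.
{C,R}: T⊥B given {C,R} in G with T→· removed — back-door holds.

T→B: minimal back-door set {C, R}.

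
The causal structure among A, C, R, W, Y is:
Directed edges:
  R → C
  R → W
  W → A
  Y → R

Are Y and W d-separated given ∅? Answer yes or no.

Bayes-Ball from Y | ∅ reaches {A,C,R,W}.
W ∈ reach(Y|∅) ⇒ Y ⊥̸ W | ∅.

No — Y and W are d-connected given ∅.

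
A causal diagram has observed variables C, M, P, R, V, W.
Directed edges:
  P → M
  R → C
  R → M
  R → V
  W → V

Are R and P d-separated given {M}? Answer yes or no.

Bayes-Ball from R | {M} reaches {C,P,V}.
P ∈ reach(R|{M}) ⇒ R ⊥̸ P | {M}.

No — R and P are d-connected given {M}.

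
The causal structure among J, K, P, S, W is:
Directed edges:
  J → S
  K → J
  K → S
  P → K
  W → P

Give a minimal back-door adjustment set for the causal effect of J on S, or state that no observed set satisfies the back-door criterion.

J→S: minimal back-door set {K}.

desc(J)\{J}={S}; candidates ⊆ {K,P,W}.
size 0: {}; under {} J still reaches {K,P,S,W} ∋ S.
{K}: J⊥S given {K} in G with J→· removed — back-door holds.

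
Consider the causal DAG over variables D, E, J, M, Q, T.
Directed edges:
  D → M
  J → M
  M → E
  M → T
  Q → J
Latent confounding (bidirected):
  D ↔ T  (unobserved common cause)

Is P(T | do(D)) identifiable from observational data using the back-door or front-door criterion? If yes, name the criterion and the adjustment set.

desc(D)\{D}={E,M,T}; candidates ⊆ {J,Q}.
D↔T: latent back-door arc(s) into D.
size 0: {}; under {} D still reaches {T} ∋ T.
size 1: {J}, {Q}; under {J} D still reaches {T} ∋ T.
size 2: {J,Q}; under {J,Q} D still reaches {T} ∋ T.
D↔T cannot be blocked by any observed set — no back-door set.
{M}: (i) intercepts every directed D→T path; (ii) no back-door D→{M}; (iii) {D} blocks every back-door {M}→T. Front-door holds.
P(T|do(D)) = Σ_{M} P(M|D) Σ_{D'} P(T|M,D')P(D').

P(T|do(D)): frontdoor, adjust for {M}.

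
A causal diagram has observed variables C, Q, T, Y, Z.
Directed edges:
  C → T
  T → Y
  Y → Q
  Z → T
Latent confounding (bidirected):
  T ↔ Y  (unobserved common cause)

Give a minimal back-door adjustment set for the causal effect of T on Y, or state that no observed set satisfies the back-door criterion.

desc(T)\{T}={Q,Y}; candidates ⊆ {C,Z}.
T↔Y: latent back-door arc(s) into T.
size 0: {}; under {} T still reaches {C,Q,Y,Z} ∋ Y.
size 1: {C}, {Z}; under {C} T still reaches {Q,Y,Z} ∋ Y.
size 2: {C,Z}; under {C,Z} T still reaches {Q,Y} ∋ Y.
T↔Y cannot be blocked by any observed set — no back-door set.

T→Y: no observed back-door set.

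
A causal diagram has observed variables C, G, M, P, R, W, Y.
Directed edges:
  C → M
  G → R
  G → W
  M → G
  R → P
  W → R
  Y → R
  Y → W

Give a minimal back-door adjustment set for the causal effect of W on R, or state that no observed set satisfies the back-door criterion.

desc(W)\{W}={P,R}; candidates ⊆ {C,G,M,Y}.
size 0: {}; under {} W still reaches {C,G,M,P,R,Y} ∋ R.
size 1: {C}, {G}, {M} …(+1); under {C} W still reaches {G,M,P,R,Y} ∋ R.
{G,Y}: W⊥R given {G,Y} in G with W→· removed — back-door holds.

W→R: minimal back-door set {G, Y}.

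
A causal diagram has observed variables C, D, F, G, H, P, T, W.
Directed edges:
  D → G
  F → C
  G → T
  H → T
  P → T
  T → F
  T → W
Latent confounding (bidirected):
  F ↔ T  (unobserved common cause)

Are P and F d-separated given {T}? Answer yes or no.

Bayes-Ball from P | {T} reaches {C,D,F,G,H}.
F ∈ reach(P|{T}) ⇒ P ⊥̸ F | {T}.

No — P and F are d-connected given {T}.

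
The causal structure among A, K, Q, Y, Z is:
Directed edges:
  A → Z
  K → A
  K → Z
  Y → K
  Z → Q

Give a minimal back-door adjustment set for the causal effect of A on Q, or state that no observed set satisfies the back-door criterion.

A→Q: minimal back-door set {K}.

desc(A)\{A}={Q,Z}; candidates ⊆ {K,Y}.
size 0: {}; under {} A still reaches {K,Q,Y,Z} ∋ Q.
{K}: A⊥Q given {K} in G with A→· removed — back-door holds.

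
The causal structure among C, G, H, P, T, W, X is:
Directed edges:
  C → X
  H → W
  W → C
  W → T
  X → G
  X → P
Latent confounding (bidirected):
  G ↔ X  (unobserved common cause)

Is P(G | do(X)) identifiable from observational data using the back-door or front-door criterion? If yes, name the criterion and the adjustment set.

desc(X)\{X}={G,P}; candidates ⊆ {C,H,T,W}.
X↔G: latent back-door arc(s) into X.
size 0: {}; under {} X still reaches {C,G,H,T,W} ∋ G.
size 1: {C}, {H}, {T} …(+1); under {C} X still reaches {G} ∋ G.
size 2: {C,H}, {C,T}, {C,W} …(+3); under {C,H} X still reaches {G} ∋ G.
X↔G cannot be blocked by any observed set — no back-door set.
No mediator lies on a directed X→…→G path.
Neither criterion identifies P(G|do(X)) in this graph.

P(G|do(X)): not identifiable (no BD/FD set).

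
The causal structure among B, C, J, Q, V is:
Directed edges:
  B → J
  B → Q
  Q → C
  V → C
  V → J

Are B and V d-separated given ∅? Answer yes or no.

Bayes-Ball from B | ∅ reaches {C,J,Q}.
V ∉ reach(B|∅) ⇒ B ⊥ V | ∅.

Yes — B ⊥ V | ∅.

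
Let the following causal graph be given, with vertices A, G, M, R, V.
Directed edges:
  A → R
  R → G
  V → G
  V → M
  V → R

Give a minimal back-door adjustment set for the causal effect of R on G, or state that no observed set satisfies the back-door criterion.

R→G: minimal back-door set {V}.

desc(R)\{R}={G}; candidates ⊆ {A,M,V}.
size 0: {}; under {} R still reaches {A,G,M,V} ∋ G.
{V}: R⊥G given {V} in G with R→· removed — back-door holds.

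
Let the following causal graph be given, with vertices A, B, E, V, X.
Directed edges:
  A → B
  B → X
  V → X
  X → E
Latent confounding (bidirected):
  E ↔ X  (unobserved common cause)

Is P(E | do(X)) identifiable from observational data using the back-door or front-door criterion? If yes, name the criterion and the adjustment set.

P(E|do(X)): not identifiable (no BD/FD set).

desc(X)\{X}={E}; candidates ⊆ {A,B,V}.
X↔E: latent back-door arc(s) into X.
size 0: {}; under {} X still reaches {A,B,E,V} ∋ E.
size 1: {A}, {B}, {V}; under {A} X still reaches {B,E,V} ∋ E.
size 2: {A,B}, {A,V}, {B,V}; under {A,B} X still reaches {E,V} ∋ E.
X↔E cannot be blocked by any observed set — no back-door set.
No mediator lies on a directed X→…→E path.
Neither criterion identifies P(E|do(X)) in this graph.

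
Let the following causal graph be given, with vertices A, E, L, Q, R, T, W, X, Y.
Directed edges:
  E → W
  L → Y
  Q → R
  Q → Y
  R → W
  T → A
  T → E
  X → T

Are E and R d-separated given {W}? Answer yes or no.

No — E and R are d-connected given {W}.

Bayes-Ball from E | {W} reaches {A,Q,R,T,X,Y}.
R ∈ reach(E|{W}) ⇒ E ⊥̸ R | {W}.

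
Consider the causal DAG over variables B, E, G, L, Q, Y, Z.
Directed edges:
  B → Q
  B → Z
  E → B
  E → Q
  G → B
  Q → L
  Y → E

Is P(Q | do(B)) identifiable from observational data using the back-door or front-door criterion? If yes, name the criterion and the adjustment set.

P(Q|do(B)): backdoor, adjust for {E}.

desc(B)\{B}={L,Q,Z}; candidates ⊆ {E,G,Y}.
size 0: {}; under {} B still reaches {E,G,L,Q,Y} ∋ Q.
{E}: B⊥Q given {E} in G with B→· removed — back-door holds.
P(Q|do(B)) = Σ_{E} P(Q|B,E)·P(E).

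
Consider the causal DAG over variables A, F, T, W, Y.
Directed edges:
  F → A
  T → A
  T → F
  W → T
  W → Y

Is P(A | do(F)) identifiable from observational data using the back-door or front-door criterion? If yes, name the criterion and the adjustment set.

P(A|do(F)): backdoor, adjust for {T}.

desc(F)\{F}={A}; candidates ⊆ {T,W,Y}.
size 0: {}; under {} F still reaches {A,T,W,Y} ∋ A.
{T}: F⊥A given {T} in G with F→· removed — back-door holds.
P(A|do(F)) = Σ_{T} P(A|F,T)·P(T).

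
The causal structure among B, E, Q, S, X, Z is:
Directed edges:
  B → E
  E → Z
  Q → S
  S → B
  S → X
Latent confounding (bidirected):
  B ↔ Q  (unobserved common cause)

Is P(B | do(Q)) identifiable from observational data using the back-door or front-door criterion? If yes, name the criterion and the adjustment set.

desc(Q)\{Q}={B,E,S,X,Z}; candidates ⊆ {—}.
Q↔B: latent back-door arc(s) into Q.
size 0: {}; under {} Q still reaches {B,E,Z} ∋ B.
Q↔B cannot be blocked by any observed set — no back-door set.
{S}: (i) intercepts every directed Q→B path; (ii) no back-door Q→{S}; (iii) {Q} blocks every back-door {S}→B. Front-door holds.
P(B|do(Q)) = Σ_{S} P(S|Q) Σ_{Q'} P(B|S,Q')P(Q').

P(B|do(Q)): frontdoor, adjust for {S}.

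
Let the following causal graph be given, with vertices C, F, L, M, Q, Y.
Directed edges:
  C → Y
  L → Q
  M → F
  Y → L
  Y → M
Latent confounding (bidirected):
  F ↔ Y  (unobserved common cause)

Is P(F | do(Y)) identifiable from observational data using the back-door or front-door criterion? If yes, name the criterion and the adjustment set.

desc(Y)\{Y}={F,L,M,Q}; candidates ⊆ {C}.
Y↔F: latent back-door arc(s) into Y.
size 0: {}; under {} Y still reaches {C,F} ∋ F.
size 1: {C}; under {C} Y still reaches {F} ∋ F.
Y↔F cannot be blocked by any observed set — no back-door set.
{M}: (i) intercepts every directed Y→F path; (ii) no back-door Y→{M}; (iii) {Y} blocks every back-door {M}→F. Front-door holds.
P(F|do(Y)) = Σ_{M} P(M|Y) Σ_{Y'} P(F|M,Y')P(Y').

P(F|do(Y)): frontdoor, adjust for {M}.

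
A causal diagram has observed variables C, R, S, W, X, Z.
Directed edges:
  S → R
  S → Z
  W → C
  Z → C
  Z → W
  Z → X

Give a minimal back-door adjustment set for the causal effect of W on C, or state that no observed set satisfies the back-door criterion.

desc(W)\{W}={C}; candidates ⊆ {R,S,X,Z}.
size 0: {}; under {} W still reaches {C,R,S,X,Z} ∋ C.
{Z}: W⊥C given {Z} in G with W→· removed — back-door holds.

W→C: minimal back-door set {Z}.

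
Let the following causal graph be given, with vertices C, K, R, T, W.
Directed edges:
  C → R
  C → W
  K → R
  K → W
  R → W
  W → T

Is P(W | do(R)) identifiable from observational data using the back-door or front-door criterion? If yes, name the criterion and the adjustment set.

desc(R)\{R}={T,W}; candidates ⊆ {C,K}.
size 0: {}; under {} R still reaches {C,K,T,W} ∋ W.
size 1: {C}, {K}; under {C} R still reaches {K,T,W} ∋ W.
{C,K}: R⊥W given {C,K} in G with R→· removed — back-door holds.
P(W|do(R)) = Σ_{C,K} P(W|R,C,K)·P(C,K).

P(W|do(R)): backdoor, adjust for {C, K}.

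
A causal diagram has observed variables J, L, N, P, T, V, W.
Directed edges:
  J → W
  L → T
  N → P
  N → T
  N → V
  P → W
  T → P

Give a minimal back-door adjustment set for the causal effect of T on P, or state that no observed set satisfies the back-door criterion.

desc(T)\{T}={P,W}; candidates ⊆ {J,L,N,V}.
size 0: {}; under {} T still reaches {L,N,P,V,W} ∋ P.
{N}: T⊥P given {N} in G with T→· removed — back-door holds.

T→P: minimal back-door set {N}.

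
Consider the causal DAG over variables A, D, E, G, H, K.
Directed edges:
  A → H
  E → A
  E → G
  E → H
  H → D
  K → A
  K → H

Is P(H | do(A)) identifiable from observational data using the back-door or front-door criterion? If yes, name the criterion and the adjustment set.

P(H|do(A)): backdoor, adjust for {E, K}.

desc(A)\{A}={D,H}; candidates ⊆ {E,G,K}.
size 0: {}; under {} A still reaches {D,E,G,H,K} ∋ H.
size 1: {E}, {G}, {K}; under {E} A still reaches {D,H,K} ∋ H.
{E,K}: A⊥H given {E,K} in G with A→· removed — back-door holds.
P(H|do(A)) = Σ_{E,K} P(H|A,E,K)·P(E,K).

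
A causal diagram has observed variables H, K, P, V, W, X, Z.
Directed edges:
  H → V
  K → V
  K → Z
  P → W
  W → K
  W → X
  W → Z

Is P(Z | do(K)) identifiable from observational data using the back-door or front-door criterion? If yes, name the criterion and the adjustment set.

desc(K)\{K}={V,Z}; candidates ⊆ {H,P,W,X}.
size 0: {}; under {} K still reaches {P,W,X,Z} ∋ Z.
{W}: K⊥Z given {W} in G with K→· removed — back-door holds.
P(Z|do(K)) = Σ_{W} P(Z|K,W)·P(W).

P(Z|do(K)): backdoor, adjust for {W}.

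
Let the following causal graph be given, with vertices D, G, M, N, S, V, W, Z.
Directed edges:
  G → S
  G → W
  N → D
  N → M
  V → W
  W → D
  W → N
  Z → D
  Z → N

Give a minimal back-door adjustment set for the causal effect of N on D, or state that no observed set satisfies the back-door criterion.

N→D: minimal back-door set {W, Z}.

desc(N)\{N}={D,M}; candidates ⊆ {G,S,V,W,Z}.
size 0: {}; under {} N still reaches {D,G,S,V,W,Z} ∋ D.
size 1: {G}, {S}, {V} …(+2); under {G} N still reaches {D,V,W,Z} ∋ D.
{W,Z}: N⊥D given {W,Z} in G with N→· removed — back-door holds.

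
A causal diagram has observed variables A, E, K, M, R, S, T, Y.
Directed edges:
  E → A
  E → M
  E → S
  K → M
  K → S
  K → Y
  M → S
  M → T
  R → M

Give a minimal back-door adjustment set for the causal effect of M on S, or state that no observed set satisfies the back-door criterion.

desc(M)\{M}={S,T}; candidates ⊆ {A,E,K,R,Y}.
size 0: {}; under {} M still reaches {A,E,K,R,S,Y} ∋ S.
size 1: {A}, {E}, {K} …(+2); under {A} M still reaches {E,K,R,S,Y} ∋ S.
{E,K}: M⊥S given {E,K} in G with M→· removed — back-door holds.

M→S: minimal back-door set {E, K}.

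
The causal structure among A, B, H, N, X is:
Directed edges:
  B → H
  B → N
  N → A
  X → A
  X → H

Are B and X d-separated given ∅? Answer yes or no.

Yes — B ⊥ X | ∅.

Bayes-Ball from B | ∅ reaches {A,H,N}.
X ∉ reach(B|∅) ⇒ B ⊥ X | ∅.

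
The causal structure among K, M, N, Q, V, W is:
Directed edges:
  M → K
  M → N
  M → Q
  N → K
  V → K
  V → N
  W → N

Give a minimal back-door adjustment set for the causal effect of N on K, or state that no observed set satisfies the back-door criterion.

N→K: minimal back-door set {M, V}.

desc(N)\{N}={K}; candidates ⊆ {M,Q,V,W}.
size 0: {}; under {} N still reaches {K,M,Q,V,W} ∋ K.
size 1: {M}, {Q}, {V} …(+1); under {M} N still reaches {K,V,W} ∋ K.
{M,V}: N⊥K given {M,V} in G with N→· removed — back-door holds.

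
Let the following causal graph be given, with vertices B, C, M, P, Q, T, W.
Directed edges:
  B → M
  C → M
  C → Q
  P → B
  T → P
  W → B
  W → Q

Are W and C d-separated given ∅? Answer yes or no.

Bayes-Ball from W | ∅ reaches {B,M,Q}.
C ∉ reach(W|∅) ⇒ W ⊥ C | ∅.

Yes — W ⊥ C | ∅.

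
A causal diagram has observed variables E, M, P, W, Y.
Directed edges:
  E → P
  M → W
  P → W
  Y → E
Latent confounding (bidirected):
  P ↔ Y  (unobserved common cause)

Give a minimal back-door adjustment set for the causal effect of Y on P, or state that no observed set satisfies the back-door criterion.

Y→P: no observed back-door set.

desc(Y)\{Y}={E,P,W}; candidates ⊆ {M}.
Y↔P: latent back-door arc(s) into Y.
size 0: {}; under {} Y still reaches {P,W} ∋ P.
size 1: {M}; under {M} Y still reaches {P,W} ∋ P.
Y↔P cannot be blocked by any observed set — no back-door set.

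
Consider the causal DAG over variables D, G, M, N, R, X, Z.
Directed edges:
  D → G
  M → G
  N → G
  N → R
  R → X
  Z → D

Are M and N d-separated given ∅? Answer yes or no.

Yes — M ⊥ N | ∅.

Bayes-Ball from M | ∅ reaches {G}.
N ∉ reach(M|∅) ⇒ M ⊥ N | ∅.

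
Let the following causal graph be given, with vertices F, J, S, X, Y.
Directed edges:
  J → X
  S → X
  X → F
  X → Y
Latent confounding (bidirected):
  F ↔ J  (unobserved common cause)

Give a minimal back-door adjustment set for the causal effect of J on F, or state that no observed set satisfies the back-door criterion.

J→F: no observed back-door set.

desc(J)\{J}={F,X,Y}; candidates ⊆ {S}.
J↔F: latent back-door arc(s) into J.
size 0: {}; under {} J still reaches {F} ∋ F.
size 1: {S}; under {S} J still reaches {F} ∋ F.
J↔F cannot be blocked by any observed set — no back-door set.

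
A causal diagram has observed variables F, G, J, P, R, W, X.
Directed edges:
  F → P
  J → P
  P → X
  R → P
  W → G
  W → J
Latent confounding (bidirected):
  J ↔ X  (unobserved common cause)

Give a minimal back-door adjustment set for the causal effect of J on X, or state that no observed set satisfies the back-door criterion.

J→X: no observed back-door set.

desc(J)\{J}={P,X}; candidates ⊆ {F,G,R,W}.
J↔X: latent back-door arc(s) into J.
size 0: {}; under {} J still reaches {G,W,X} ∋ X.
size 1: {F}, {G}, {R} …(+1); under {F} J still reaches {G,W,X} ∋ X.
size 2: {F,G}, {F,R}, {F,W} …(+3); under {F,G} J still reaches {W,X} ∋ X.
J↔X cannot be blocked by any observed set — no back-door set.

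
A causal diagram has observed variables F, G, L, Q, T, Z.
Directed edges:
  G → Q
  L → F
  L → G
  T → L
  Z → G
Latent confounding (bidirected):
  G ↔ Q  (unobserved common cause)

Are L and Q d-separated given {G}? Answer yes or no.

No — L and Q are d-connected given {G}.

Bayes-Ball from L | {G} reaches {F,Q,T,Z}.
Q ∈ reach(L|{G}) ⇒ L ⊥̸ Q | {G}.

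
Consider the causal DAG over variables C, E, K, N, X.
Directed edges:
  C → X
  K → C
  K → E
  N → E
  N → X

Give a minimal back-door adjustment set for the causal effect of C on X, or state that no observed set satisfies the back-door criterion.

C→X: minimal back-door set ∅.

desc(C)\{C}={X}; candidates ⊆ {E,K,N}.
∅: C⊥X given ∅ in G with C→· removed — back-door holds.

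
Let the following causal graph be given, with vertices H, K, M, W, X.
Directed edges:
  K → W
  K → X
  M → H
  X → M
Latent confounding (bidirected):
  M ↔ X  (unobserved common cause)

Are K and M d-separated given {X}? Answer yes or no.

No — K and M are d-connected given {X}.

Bayes-Ball from K | {X} reaches {H,M,W}.
M ∈ reach(K|{X}) ⇒ K ⊥̸ M | {X}.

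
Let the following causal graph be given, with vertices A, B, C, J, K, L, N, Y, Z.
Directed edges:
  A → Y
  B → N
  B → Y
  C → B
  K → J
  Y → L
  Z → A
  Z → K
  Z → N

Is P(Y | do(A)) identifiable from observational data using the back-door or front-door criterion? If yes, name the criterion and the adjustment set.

desc(A)\{A}={L,Y}; candidates ⊆ {B,C,J,K,N,Z}.
∅: A⊥Y given ∅ in G with A→· removed — back-door holds.
P(Y|do(A)) = P(Y|A) — no adjustment needed.

P(Y|do(A)): backdoor, adjust for ∅.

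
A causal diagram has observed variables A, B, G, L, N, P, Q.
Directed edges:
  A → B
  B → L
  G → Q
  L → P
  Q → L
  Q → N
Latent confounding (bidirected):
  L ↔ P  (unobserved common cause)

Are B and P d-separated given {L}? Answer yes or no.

No — B and P are d-connected given {L}.

Bayes-Ball from B | {L} reaches {A,G,N,P,Q}.
P ∈ reach(B|{L}) ⇒ B ⊥̸ P | {L}.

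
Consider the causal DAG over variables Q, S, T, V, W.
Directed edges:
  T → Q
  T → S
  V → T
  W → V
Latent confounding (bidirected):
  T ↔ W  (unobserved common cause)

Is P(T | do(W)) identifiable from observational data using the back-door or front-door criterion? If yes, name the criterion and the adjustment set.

P(T|do(W)): frontdoor, adjust for {V}.

desc(W)\{W}={Q,S,T,V}; candidates ⊆ {—}.
W↔T: latent back-door arc(s) into W.
size 0: {}; under {} W still reaches {Q,S,T} ∋ T.
W↔T cannot be blocked by any observed set — no back-door set.
{V}: (i) intercepts every directed W→T path; (ii) no back-door W→{V}; (iii) {W} blocks every back-door {V}→T. Front-door holds.
P(T|do(W)) = Σ_{V} P(V|W) Σ_{W'} P(T|V,W')P(W').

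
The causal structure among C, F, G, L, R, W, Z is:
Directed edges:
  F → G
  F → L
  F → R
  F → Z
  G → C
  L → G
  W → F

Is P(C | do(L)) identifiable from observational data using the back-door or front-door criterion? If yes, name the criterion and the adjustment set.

desc(L)\{L}={C,G}; candidates ⊆ {F,R,W,Z}.
size 0: {}; under {} L still reaches {C,F,G,R,W,Z} ∋ C.
{F}: L⊥C given {F} in G with L→· removed — back-door holds.
P(C|do(L)) = Σ_{F} P(C|L,F)·P(F).

P(C|do(L)): backdoor, adjust for {F}.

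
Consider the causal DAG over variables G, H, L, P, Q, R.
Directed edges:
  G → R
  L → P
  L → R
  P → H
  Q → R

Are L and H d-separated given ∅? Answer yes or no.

Bayes-Ball from L | ∅ reaches {H,P,R}.
H ∈ reach(L|∅) ⇒ L ⊥̸ H | ∅.

No — L and H are d-connected given ∅.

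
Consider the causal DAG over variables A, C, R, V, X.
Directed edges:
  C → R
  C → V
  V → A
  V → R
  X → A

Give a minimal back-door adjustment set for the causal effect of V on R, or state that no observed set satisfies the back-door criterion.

desc(V)\{V}={A,R}; candidates ⊆ {C,X}.
size 0: {}; under {} V still reaches {C,R} ∋ R.
{C}: V⊥R given {C} in G with V→· removed — back-door holds.

V→R: minimal back-door set {C}.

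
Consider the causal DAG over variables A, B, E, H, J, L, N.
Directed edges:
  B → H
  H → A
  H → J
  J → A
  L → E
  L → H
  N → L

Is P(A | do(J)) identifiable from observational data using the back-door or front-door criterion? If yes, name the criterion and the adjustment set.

desc(J)\{J}={A}; candidates ⊆ {B,E,H,L,N}.
size 0: {}; under {} J still reaches {A,B,E,H,L,N} ∋ A.
{H}: J⊥A given {H} in G with J→· removed — back-door holds.
P(A|do(J)) = Σ_{H} P(A|J,H)·P(H).

P(A|do(J)): backdoor, adjust for {H}.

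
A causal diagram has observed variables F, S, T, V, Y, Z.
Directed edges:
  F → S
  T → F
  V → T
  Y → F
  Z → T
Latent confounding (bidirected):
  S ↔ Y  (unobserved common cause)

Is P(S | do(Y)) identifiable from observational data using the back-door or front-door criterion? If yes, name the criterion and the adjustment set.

desc(Y)\{Y}={F,S}; candidates ⊆ {T,V,Z}.
Y↔S: latent back-door arc(s) into Y.
size 0: {}; under {} Y still reaches {S} ∋ S.
size 1: {T}, {V}, {Z}; under {T} Y still reaches {S} ∋ S.
size 2: {T,V}, {T,Z}, {V,Z}; under {T,V} Y still reaches {S} ∋ S.
Y↔S cannot be blocked by any observed set — no back-door set.
{F}: (i) intercepts every directed Y→S path; (ii) no back-door Y→{F}; (iii) {Y} blocks every back-door {F}→S. Front-door holds.
P(S|do(Y)) = Σ_{F} P(F|Y) Σ_{Y'} P(S|F,Y')P(Y').

P(S|do(Y)): frontdoor, adjust for {F}.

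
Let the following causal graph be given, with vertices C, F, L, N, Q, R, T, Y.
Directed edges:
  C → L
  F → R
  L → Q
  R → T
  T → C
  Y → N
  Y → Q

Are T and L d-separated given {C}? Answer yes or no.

Yes — T ⊥ L | {C}.

Bayes-Ball from T | {C} reaches {F,R}.
L ∉ reach(T|{C}) ⇒ T ⊥ L | {C}.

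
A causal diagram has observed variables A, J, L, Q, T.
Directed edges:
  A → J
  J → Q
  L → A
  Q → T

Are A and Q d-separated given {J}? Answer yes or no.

Yes — A ⊥ Q | {J}.

Bayes-Ball from A | {J} reaches {L}.
Q ∉ reach(A|{J}) ⇒ A ⊥ Q | {J}.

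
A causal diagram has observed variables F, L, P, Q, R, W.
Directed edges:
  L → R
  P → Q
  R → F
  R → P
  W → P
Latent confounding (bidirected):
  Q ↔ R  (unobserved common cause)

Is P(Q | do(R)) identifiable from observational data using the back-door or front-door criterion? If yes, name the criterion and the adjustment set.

desc(R)\{R}={F,P,Q}; candidates ⊆ {L,W}.
R↔Q: latent back-door arc(s) into R.
size 0: {}; under {} R still reaches {L,Q} ∋ Q.
size 1: {L}, {W}; under {L} R still reaches {Q} ∋ Q.
size 2: {L,W}; under {L,W} R still reaches {Q} ∋ Q.
R↔Q cannot be blocked by any observed set — no back-door set.
{P}: (i) intercepts every directed R→Q path; (ii) no back-door R→{P}; (iii) {R} blocks every back-door {P}→Q. Front-door holds.
P(Q|do(R)) = Σ_{P} P(P|R) Σ_{R'} P(Q|P,R')P(R').

P(Q|do(R)): frontdoor, adjust for {P}.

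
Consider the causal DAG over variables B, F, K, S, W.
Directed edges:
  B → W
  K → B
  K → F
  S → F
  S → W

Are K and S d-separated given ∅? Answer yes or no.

Yes — K ⊥ S | ∅.

Bayes-Ball from K | ∅ reaches {B,F,W}.
S ∉ reach(K|∅) ⇒ K ⊥ S | ∅.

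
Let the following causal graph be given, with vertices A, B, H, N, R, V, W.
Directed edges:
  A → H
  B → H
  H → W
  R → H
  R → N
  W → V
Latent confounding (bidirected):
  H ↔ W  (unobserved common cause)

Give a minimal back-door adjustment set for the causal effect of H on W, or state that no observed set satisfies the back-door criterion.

desc(H)\{H}={V,W}; candidates ⊆ {A,B,N,R}.
H↔W: latent back-door arc(s) into H.
size 0: {}; under {} H still reaches {A,B,N,R,V,W} ∋ W.
size 1: {A}, {B}, {N} …(+1); under {A} H still reaches {B,N,R,V,W} ∋ W.
size 2: {A,B}, {A,N}, {A,R} …(+3); under {A,B} H still reaches {N,R,V,W} ∋ W.
H↔W cannot be blocked by any observed set — no back-door set.

H→W: no observed back-door set.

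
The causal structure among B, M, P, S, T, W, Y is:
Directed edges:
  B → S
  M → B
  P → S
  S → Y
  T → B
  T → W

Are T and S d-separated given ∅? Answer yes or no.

No — T and S are d-connected given ∅.

Bayes-Ball from T | ∅ reaches {B,S,W,Y}.
S ∈ reach(T|∅) ⇒ T ⊥̸ S | ∅.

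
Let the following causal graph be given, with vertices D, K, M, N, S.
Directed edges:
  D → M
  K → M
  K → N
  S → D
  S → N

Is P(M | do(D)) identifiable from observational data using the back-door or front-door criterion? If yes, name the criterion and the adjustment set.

desc(D)\{D}={M}; candidates ⊆ {K,N,S}.
∅: D⊥M given ∅ in G with D→· removed — back-door holds.
P(M|do(D)) = P(M|D) — no adjustment needed.

P(M|do(D)): backdoor, adjust for ∅.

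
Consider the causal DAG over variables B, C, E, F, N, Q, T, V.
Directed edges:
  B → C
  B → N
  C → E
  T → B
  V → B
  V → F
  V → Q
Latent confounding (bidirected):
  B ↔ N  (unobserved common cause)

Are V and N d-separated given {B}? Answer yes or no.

No — V and N are d-connected given {B}.

Bayes-Ball from V | {B} reaches {F,N,Q,T}.
N ∈ reach(V|{B}) ⇒ V ⊥̸ N | {B}.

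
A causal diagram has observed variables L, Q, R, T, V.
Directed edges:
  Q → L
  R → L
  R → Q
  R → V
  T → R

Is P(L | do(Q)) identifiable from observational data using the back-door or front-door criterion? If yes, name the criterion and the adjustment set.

P(L|do(Q)): backdoor, adjust for {R}.

desc(Q)\{Q}={L}; candidates ⊆ {R,T,V}.
size 0: {}; under {} Q still reaches {L,R,T,V} ∋ L.
{R}: Q⊥L given {R} in G with Q→· removed — back-door holds.
P(L|do(Q)) = Σ_{R} P(L|Q,R)·P(R).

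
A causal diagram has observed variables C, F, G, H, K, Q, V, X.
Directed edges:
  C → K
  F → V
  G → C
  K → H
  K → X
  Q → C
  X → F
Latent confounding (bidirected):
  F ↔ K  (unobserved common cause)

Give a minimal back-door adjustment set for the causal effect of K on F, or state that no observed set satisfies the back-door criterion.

desc(K)\{K}={F,H,V,X}; candidates ⊆ {C,G,Q}.
K↔F: latent back-door arc(s) into K.
size 0: {}; under {} K still reaches {C,F,G,Q,V} ∋ F.
size 1: {C}, {G}, {Q}; under {C} K still reaches {F,V} ∋ F.
size 2: {C,G}, {C,Q}, {G,Q}; under {C,G} K still reaches {F,V} ∋ F.
K↔F cannot be blocked by any observed set — no back-door set.

K→F: no observed back-door set.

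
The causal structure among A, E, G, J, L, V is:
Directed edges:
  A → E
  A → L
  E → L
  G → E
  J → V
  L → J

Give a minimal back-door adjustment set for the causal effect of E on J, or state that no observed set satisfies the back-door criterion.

desc(E)\{E}={J,L,V}; candidates ⊆ {A,G}.
size 0: {}; under {} E still reaches {A,G,J,L,V} ∋ J.
{A}: E⊥J given {A} in G with E→· removed — back-door holds.

E→J: minimal back-door set {A}.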